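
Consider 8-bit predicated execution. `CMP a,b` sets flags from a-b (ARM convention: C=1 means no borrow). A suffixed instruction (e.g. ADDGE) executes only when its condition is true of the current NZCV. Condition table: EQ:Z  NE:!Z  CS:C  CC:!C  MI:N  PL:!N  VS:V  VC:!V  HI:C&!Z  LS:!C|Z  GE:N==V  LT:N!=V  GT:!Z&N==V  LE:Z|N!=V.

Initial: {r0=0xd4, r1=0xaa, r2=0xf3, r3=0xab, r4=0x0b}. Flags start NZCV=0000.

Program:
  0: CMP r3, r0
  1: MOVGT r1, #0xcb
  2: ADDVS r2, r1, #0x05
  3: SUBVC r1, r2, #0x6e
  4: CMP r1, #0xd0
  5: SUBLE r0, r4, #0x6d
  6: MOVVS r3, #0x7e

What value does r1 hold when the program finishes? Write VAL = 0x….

VAL = 0x85

0: ✓ CMP  NZCV=1000
1: · MOVGT
2: · ADDVS
3: ✓ SUBVC  r1←0x85
4: ✓ CMP  NZCV=1000
5: ✓ SUBLE  r0←0x9e
6: · MOVVS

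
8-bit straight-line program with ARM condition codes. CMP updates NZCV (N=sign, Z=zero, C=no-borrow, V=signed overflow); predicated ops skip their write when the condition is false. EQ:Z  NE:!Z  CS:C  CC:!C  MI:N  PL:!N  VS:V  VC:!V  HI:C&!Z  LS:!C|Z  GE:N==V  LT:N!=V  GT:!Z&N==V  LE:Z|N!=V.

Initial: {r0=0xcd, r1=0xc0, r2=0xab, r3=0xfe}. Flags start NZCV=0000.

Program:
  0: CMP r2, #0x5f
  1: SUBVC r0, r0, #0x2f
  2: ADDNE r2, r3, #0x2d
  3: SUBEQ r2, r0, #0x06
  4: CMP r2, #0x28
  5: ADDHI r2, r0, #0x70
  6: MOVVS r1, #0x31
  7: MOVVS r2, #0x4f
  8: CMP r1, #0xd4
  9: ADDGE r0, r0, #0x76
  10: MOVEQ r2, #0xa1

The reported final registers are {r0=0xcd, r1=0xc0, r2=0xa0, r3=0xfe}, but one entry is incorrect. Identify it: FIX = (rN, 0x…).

[0] flags=0011 → (cmp)
[1] flags=0011 VC?F → skip
[2] flags=0011 NE?T → r2=0x2b
[3] flags=0011 EQ?F → skip
[4] flags=0010 → (cmp)
[5] flags=0010 HI?T → r2=0x3d
[6] flags=0010 VS?F → skip
[7] flags=0010 VS?F → skip
[8] flags=1000 → (cmp)
[9] flags=1000 GE?F → skip
[10] flags=1000 EQ?F → skip

FIX = (r2, 0x3d)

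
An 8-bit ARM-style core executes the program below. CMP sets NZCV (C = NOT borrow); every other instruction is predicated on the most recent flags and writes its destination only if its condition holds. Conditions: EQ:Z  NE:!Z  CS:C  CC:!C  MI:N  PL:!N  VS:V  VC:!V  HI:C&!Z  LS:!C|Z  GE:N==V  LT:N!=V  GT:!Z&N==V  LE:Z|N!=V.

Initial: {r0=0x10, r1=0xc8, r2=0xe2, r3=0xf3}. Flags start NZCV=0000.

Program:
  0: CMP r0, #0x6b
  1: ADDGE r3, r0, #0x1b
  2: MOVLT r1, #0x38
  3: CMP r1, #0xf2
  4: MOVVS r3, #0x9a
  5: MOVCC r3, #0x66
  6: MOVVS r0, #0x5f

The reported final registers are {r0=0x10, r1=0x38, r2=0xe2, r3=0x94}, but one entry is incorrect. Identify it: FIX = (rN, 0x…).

[0] flags=1000 → (cmp)
[1] flags=1000 GE?F → skip
[2] flags=1000 LT?T → r1=0x38
[3] flags=0000 → (cmp)
[4] flags=0000 VS?F → skip
[5] flags=0000 CC?T → r3=0x66
[6] flags=0000 VS?F → skip

FIX = (r3, 0x66)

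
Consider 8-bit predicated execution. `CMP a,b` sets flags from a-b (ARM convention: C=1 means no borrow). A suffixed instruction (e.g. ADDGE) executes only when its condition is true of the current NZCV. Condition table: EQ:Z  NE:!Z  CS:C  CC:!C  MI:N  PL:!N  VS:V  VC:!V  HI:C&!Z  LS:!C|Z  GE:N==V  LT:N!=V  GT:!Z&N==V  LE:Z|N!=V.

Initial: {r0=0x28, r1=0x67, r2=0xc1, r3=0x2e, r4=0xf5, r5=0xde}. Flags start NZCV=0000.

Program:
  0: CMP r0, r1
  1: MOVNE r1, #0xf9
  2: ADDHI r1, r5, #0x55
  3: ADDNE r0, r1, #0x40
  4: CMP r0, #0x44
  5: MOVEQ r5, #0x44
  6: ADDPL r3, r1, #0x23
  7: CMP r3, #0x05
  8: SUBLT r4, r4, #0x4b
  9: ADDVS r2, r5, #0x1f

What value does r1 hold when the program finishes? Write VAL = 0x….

VAL = 0xf9

[0] flags=1000 → (cmp)
[1] flags=1000 NE?T → r1=0xf9
[2] flags=1000 HI?F → skip
[3] flags=1000 NE?T → r0=0x39
[4] flags=1000 → (cmp)
[5] flags=1000 EQ?F → skip
[6] flags=1000 PL?F → skip
[7] flags=0010 → (cmp)
[8] flags=0010 LT?F → skip
[9] flags=0010 VS?F → skip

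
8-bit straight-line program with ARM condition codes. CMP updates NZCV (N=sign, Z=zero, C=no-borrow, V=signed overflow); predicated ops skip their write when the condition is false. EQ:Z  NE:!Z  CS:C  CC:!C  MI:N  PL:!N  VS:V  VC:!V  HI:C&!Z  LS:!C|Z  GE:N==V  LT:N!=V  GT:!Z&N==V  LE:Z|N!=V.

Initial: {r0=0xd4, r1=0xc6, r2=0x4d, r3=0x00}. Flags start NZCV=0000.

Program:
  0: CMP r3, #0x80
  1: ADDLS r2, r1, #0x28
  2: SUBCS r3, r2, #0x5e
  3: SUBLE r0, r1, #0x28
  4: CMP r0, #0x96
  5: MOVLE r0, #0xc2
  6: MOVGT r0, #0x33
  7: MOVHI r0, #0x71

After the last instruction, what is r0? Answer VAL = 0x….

VAL = 0x71

0: ✓ CMP  NZCV=1001
1: ✓ ADDLS  r2←0xee
2: · SUBCS
3: · SUBLE
4: ✓ CMP  NZCV=0010
5: · MOVLE
6: ✓ MOVGT  r0←0x33
7: ✓ MOVHI  r0←0x71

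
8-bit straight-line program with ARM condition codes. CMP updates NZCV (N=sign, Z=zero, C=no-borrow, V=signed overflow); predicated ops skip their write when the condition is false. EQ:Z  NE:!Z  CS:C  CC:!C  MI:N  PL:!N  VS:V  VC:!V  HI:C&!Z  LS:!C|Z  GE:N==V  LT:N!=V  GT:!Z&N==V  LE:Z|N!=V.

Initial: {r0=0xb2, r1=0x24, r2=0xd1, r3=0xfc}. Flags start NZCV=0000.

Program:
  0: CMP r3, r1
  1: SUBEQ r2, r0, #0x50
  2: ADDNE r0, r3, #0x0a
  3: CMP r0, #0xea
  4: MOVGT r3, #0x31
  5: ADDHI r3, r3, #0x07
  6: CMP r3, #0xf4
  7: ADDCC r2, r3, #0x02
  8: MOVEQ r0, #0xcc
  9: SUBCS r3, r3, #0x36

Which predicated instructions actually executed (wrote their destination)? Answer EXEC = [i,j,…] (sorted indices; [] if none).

0: ✓ CMP  NZCV=1010
1: · SUBEQ
2: ✓ ADDNE  r0←0x06
3: ✓ CMP  NZCV=0000
4: ✓ MOVGT  r3←0x31
5: · ADDHI
6: ✓ CMP  NZCV=0000
7: ✓ ADDCC  r2←0x33
8: · MOVEQ
9: · SUBCS

EXEC = [2,4,7]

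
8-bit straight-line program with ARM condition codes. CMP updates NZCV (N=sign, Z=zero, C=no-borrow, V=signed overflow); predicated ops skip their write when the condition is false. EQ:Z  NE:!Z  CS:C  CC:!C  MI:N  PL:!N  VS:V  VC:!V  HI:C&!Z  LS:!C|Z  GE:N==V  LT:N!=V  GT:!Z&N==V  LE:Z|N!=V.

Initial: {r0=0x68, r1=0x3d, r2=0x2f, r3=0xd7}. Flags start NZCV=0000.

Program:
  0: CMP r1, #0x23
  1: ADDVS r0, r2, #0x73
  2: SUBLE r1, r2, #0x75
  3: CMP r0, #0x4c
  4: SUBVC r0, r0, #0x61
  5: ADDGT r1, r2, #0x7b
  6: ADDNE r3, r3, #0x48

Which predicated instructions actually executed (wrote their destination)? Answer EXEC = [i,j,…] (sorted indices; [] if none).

0: ✓ CMP  NZCV=0010
1: · ADDVS
2: · SUBLE
3: ✓ CMP  NZCV=0010
4: ✓ SUBVC  r0←0x07
5: ✓ ADDGT  r1←0xaa
6: ✓ ADDNE  r3←0x1f

EXEC = [4,5,6]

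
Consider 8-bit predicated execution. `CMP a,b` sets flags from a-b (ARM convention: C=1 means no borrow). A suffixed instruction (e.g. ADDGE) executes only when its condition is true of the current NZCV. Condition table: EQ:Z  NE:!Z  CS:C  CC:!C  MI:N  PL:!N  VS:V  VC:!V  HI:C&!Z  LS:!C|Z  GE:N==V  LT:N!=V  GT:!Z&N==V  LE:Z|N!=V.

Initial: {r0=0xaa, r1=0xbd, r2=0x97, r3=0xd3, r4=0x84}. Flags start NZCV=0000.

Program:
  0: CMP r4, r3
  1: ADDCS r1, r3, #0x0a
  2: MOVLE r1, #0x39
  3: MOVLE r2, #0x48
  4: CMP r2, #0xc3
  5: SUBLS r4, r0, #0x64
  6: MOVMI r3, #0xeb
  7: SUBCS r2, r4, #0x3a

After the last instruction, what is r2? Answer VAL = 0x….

VAL = 0x48

0: ✓ CMP  NZCV=1000
1: · ADDCS
2: ✓ MOVLE  r1←0x39
3: ✓ MOVLE  r2←0x48
4: ✓ CMP  NZCV=1001
5: ✓ SUBLS  r4←0x46
6: ✓ MOVMI  r3←0xeb
7: · SUBCS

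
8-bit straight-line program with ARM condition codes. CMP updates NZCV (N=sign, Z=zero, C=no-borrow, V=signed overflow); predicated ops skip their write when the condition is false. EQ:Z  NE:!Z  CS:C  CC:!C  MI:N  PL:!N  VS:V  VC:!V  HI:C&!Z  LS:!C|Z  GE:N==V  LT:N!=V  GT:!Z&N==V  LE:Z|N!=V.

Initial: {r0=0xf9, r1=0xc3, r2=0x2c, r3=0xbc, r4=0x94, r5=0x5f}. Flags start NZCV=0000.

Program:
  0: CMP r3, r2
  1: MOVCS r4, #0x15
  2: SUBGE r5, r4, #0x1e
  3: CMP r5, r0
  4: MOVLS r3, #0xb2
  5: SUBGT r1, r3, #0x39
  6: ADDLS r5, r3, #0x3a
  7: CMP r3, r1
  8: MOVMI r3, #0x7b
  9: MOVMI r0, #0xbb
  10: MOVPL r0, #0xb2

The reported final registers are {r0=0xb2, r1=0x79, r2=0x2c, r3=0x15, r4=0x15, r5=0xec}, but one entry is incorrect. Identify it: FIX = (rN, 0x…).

[0] flags=1010 → (cmp)
[1] flags=1010 CS?T → r4=0x15
[2] flags=1010 GE?F → skip
[3] flags=0000 → (cmp)
[4] flags=0000 LS?T → r3=0xb2
[5] flags=0000 GT?T → r1=0x79
[6] flags=0000 LS?T → r5=0xec
[7] flags=0011 → (cmp)
[8] flags=0011 MI?F → skip
[9] flags=0011 MI?F → skip
[10] flags=0011 PL?T → r0=0xb2

FIX = (r3, 0xb2)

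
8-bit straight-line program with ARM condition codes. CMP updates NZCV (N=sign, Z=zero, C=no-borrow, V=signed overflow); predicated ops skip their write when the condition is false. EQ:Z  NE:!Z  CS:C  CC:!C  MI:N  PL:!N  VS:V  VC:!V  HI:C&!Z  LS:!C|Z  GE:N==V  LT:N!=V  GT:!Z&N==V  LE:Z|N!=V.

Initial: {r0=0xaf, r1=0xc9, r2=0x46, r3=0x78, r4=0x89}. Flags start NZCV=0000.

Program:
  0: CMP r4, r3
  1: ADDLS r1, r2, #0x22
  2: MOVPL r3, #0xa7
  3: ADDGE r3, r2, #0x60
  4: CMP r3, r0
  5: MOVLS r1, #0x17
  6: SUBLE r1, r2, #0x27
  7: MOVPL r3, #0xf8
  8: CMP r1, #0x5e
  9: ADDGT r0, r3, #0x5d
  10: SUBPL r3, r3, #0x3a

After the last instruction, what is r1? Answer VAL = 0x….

0: ✓ CMP  NZCV=0011
1: · ADDLS
2: ✓ MOVPL  r3←0xa7
3: · ADDGE
4: ✓ CMP  NZCV=1000
5: ✓ MOVLS  r1←0x17
6: ✓ SUBLE  r1←0x1f
7: · MOVPL
8: ✓ CMP  NZCV=1000
9: · ADDGT
10: · SUBPL

VAL = 0x1f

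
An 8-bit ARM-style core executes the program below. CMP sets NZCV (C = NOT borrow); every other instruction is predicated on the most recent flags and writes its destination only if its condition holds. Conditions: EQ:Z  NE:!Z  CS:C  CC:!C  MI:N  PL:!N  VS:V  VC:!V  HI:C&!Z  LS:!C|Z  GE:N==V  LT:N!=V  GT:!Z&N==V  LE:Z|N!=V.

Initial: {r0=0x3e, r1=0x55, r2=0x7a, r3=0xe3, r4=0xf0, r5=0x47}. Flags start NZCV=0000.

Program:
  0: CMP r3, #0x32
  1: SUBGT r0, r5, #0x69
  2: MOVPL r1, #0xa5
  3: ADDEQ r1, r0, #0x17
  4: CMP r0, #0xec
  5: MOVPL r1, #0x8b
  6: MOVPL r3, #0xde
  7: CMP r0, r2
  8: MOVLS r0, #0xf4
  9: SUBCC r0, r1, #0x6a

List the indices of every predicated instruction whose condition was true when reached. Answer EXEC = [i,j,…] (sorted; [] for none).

[0] flags=1010 → (cmp)
[1] flags=1010 GT?F → skip
[2] flags=1010 PL?F → skip
[3] flags=1010 EQ?F → skip
[4] flags=0000 → (cmp)
[5] flags=0000 PL?T → r1=0x8b
[6] flags=0000 PL?T → r3=0xde
[7] flags=1000 → (cmp)
[8] flags=1000 LS?T → r0=0xf4
[9] flags=1000 CC?T → r0=0x21

EXEC = [5,6,8,9]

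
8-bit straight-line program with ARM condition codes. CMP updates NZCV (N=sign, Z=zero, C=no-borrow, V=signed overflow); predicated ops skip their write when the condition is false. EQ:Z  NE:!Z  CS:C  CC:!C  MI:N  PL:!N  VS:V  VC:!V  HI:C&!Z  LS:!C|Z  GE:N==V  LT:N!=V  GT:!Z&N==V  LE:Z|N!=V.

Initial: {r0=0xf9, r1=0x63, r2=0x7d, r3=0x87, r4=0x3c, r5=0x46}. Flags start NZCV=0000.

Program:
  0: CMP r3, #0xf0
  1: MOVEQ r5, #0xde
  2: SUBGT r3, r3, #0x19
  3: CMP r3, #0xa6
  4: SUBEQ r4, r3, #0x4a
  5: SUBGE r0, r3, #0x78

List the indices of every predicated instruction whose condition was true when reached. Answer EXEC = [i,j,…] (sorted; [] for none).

EXEC = []

0: ✓ CMP  NZCV=1000
1: · MOVEQ
2: · SUBGT
3: ✓ CMP  NZCV=1000
4: · SUBEQ
5: · SUBGE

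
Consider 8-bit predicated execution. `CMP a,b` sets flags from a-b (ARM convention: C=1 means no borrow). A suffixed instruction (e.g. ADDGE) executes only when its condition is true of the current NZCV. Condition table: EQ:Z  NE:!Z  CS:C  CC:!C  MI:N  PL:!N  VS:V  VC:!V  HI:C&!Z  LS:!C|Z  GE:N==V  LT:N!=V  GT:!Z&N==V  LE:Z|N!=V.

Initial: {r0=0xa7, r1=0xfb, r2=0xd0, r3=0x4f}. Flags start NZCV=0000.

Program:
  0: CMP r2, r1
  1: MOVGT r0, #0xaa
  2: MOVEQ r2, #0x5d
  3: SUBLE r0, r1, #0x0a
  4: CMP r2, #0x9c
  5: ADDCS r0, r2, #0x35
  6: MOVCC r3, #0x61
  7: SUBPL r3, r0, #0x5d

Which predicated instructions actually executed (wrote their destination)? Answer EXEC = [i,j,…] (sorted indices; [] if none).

[0] flags=1000 → (cmp)
[1] flags=1000 GT?F → skip
[2] flags=1000 EQ?F → skip
[3] flags=1000 LE?T → r0=0xf1
[4] flags=0010 → (cmp)
[5] flags=0010 CS?T → r0=0x05
[6] flags=0010 CC?F → skip
[7] flags=0010 PL?T → r3=0xa8

EXEC = [3,5,7]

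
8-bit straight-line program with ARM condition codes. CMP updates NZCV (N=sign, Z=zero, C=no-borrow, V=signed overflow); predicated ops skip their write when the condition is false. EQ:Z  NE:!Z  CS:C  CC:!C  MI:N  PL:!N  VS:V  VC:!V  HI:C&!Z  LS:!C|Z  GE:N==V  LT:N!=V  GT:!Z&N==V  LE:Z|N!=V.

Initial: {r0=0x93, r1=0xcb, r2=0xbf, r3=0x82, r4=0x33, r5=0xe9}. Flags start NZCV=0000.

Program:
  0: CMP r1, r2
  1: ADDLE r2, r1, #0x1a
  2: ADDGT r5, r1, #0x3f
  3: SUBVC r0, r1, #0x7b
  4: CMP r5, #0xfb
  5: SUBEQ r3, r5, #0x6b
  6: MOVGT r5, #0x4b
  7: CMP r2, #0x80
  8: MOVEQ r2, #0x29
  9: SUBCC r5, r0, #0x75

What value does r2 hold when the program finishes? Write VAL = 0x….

VAL = 0xbf

[0] flags=0010 → (cmp)
[1] flags=0010 LE?F → skip
[2] flags=0010 GT?T → r5=0x0a
[3] flags=0010 VC?T → r0=0x50
[4] flags=0000 → (cmp)
[5] flags=0000 EQ?F → skip
[6] flags=0000 GT?T → r5=0x4b
[7] flags=0010 → (cmp)
[8] flags=0010 EQ?F → skip
[9] flags=0010 CC?F → skip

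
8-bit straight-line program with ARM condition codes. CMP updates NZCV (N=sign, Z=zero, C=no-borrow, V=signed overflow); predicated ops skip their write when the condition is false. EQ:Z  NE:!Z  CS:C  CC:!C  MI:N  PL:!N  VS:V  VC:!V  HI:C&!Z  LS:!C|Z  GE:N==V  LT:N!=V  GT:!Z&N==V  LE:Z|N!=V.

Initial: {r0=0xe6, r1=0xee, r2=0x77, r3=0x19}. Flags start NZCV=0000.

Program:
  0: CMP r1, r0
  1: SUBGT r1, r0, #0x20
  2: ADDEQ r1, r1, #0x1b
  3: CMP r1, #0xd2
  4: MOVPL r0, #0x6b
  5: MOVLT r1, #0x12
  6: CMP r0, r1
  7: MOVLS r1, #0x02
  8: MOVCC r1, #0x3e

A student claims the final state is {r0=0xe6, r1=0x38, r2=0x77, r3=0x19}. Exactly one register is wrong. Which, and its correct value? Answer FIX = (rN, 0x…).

FIX = (r1, 0x12)

[0] flags=0010 → (cmp)
[1] flags=0010 GT?T → r1=0xc6
[2] flags=0010 EQ?F → skip
[3] flags=1000 → (cmp)
[4] flags=1000 PL?F → skip
[5] flags=1000 LT?T → r1=0x12
[6] flags=1010 → (cmp)
[7] flags=1010 LS?F → skip
[8] flags=1010 CC?F → skip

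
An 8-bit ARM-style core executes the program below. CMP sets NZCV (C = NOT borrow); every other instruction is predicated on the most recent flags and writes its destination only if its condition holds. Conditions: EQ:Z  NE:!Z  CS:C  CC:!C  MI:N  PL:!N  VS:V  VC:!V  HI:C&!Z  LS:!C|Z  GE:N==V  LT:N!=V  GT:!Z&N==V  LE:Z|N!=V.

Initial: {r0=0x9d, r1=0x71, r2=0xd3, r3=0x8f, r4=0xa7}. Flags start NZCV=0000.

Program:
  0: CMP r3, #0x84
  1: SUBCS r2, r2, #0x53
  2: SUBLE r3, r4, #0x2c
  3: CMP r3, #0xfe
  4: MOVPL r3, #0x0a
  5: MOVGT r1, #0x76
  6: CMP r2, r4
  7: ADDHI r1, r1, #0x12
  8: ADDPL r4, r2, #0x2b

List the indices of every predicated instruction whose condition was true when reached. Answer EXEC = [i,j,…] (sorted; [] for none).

[0] flags=0010 → (cmp)
[1] flags=0010 CS?T → r2=0x80
[2] flags=0010 LE?F → skip
[3] flags=1000 → (cmp)
[4] flags=1000 PL?F → skip
[5] flags=1000 GT?F → skip
[6] flags=1000 → (cmp)
[7] flags=1000 HI?F → skip
[8] flags=1000 PL?F → skip

EXEC = [1]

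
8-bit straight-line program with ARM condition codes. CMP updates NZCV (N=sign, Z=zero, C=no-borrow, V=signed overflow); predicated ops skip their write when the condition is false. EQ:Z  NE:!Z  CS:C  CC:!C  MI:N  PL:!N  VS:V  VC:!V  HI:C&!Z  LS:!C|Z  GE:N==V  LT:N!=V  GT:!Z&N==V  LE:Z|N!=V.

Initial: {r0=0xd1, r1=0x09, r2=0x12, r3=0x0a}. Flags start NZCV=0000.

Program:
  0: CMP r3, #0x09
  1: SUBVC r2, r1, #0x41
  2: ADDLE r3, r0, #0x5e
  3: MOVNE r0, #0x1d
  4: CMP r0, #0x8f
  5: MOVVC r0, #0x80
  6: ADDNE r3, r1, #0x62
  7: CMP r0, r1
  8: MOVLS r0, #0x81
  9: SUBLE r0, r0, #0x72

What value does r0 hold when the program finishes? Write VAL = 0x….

0: ✓ CMP  NZCV=0010
1: ✓ SUBVC  r2←0xc8
2: · ADDLE
3: ✓ MOVNE  r0←0x1d
4: ✓ CMP  NZCV=1001
5: · MOVVC
6: ✓ ADDNE  r3←0x6b
7: ✓ CMP  NZCV=0010
8: · MOVLS
9: · SUBLE

VAL = 0x1d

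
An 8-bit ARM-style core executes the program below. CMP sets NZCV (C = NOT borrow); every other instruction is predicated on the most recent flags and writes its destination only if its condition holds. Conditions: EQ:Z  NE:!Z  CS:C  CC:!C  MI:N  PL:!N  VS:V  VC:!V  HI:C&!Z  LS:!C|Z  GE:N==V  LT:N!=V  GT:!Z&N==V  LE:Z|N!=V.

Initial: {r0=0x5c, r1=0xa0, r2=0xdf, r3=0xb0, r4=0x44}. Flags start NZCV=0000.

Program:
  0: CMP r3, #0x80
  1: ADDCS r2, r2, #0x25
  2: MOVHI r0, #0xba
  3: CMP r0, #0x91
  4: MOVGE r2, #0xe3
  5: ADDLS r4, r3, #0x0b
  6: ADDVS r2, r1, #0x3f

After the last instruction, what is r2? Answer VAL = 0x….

VAL = 0xe3

[0] flags=0010 → (cmp)
[1] flags=0010 CS?T → r2=0x04
[2] flags=0010 HI?T → r0=0xba
[3] flags=0010 → (cmp)
[4] flags=0010 GE?T → r2=0xe3
[5] flags=0010 LS?F → skip
[6] flags=0010 VS?F → skip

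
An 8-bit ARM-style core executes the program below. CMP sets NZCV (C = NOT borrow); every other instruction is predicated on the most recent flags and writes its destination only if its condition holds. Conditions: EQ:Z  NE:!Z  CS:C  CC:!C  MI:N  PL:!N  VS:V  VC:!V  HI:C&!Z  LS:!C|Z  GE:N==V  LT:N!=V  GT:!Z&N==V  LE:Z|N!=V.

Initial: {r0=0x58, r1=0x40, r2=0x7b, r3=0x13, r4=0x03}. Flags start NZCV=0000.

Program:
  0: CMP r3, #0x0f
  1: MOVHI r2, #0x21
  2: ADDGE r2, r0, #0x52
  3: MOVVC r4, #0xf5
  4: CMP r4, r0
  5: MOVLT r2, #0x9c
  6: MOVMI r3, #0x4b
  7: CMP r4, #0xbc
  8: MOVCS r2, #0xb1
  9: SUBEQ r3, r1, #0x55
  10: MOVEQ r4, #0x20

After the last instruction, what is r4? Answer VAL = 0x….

VAL = 0xf5

[0] flags=0010 → (cmp)
[1] flags=0010 HI?T → r2=0x21
[2] flags=0010 GE?T → r2=0xaa
[3] flags=0010 VC?T → r4=0xf5
[4] flags=1010 → (cmp)
[5] flags=1010 LT?T → r2=0x9c
[6] flags=1010 MI?T → r3=0x4b
[7] flags=0010 → (cmp)
[8] flags=0010 CS?T → r2=0xb1
[9] flags=0010 EQ?F → skip
[10] flags=0010 EQ?F → skip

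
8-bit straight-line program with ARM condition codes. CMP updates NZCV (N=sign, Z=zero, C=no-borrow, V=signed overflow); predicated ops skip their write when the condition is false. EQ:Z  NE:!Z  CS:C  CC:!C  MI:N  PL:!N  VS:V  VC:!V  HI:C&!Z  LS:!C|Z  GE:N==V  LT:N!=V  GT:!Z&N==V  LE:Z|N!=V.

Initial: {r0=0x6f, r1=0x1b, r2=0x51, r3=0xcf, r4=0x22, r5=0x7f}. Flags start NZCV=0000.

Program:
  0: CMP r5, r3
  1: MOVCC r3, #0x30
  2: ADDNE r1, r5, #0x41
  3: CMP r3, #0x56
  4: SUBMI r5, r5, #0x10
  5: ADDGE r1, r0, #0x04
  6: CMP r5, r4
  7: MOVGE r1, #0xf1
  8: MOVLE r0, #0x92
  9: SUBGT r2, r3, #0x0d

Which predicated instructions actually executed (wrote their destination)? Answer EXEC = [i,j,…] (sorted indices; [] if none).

EXEC = [1,2,4,7,9]

0: ✓ CMP  NZCV=1001
1: ✓ MOVCC  r3←0x30
2: ✓ ADDNE  r1←0xc0
3: ✓ CMP  NZCV=1000
4: ✓ SUBMI  r5←0x6f
5: · ADDGE
6: ✓ CMP  NZCV=0010
7: ✓ MOVGE  r1←0xf1
8: · MOVLE
9: ✓ SUBGT  r2←0x23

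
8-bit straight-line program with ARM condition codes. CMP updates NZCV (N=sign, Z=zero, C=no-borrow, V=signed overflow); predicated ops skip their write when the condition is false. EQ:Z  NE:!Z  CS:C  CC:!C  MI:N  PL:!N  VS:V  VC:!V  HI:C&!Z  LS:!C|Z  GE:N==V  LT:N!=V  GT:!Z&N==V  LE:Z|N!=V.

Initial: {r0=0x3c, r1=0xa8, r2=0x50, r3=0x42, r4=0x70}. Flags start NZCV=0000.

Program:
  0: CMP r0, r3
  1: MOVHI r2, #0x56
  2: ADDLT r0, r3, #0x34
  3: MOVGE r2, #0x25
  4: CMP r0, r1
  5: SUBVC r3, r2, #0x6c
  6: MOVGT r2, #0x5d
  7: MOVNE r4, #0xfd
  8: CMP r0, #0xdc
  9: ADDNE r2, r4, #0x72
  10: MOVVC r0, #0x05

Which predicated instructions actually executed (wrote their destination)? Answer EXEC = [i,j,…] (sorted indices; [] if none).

0: ✓ CMP  NZCV=1000
1: · MOVHI
2: ✓ ADDLT  r0←0x76
3: · MOVGE
4: ✓ CMP  NZCV=1001
5: · SUBVC
6: ✓ MOVGT  r2←0x5d
7: ✓ MOVNE  r4←0xfd
8: ✓ CMP  NZCV=1001
9: ✓ ADDNE  r2←0x6f
10: · MOVVC

EXEC = [2,6,7,9]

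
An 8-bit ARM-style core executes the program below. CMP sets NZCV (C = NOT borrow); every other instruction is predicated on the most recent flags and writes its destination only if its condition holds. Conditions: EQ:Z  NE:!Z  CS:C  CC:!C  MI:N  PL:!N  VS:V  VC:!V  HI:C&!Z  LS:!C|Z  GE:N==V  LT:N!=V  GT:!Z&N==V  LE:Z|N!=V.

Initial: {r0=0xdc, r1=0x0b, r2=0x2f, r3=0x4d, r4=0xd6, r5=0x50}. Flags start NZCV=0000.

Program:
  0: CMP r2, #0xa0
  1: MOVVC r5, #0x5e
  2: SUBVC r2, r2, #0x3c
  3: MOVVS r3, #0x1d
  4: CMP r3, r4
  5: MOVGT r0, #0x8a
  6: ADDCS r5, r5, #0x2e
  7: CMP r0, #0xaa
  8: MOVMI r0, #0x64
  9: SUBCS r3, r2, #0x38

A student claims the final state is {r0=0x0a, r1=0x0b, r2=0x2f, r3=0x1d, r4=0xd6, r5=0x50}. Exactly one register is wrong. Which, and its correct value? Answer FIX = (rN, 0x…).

FIX = (r0, 0x64)

0: ✓ CMP  NZCV=1001
1: · MOVVC
2: · SUBVC
3: ✓ MOVVS  r3←0x1d
4: ✓ CMP  NZCV=0000
5: ✓ MOVGT  r0←0x8a
6: · ADDCS
7: ✓ CMP  NZCV=1000
8: ✓ MOVMI  r0←0x64
9: · SUBCS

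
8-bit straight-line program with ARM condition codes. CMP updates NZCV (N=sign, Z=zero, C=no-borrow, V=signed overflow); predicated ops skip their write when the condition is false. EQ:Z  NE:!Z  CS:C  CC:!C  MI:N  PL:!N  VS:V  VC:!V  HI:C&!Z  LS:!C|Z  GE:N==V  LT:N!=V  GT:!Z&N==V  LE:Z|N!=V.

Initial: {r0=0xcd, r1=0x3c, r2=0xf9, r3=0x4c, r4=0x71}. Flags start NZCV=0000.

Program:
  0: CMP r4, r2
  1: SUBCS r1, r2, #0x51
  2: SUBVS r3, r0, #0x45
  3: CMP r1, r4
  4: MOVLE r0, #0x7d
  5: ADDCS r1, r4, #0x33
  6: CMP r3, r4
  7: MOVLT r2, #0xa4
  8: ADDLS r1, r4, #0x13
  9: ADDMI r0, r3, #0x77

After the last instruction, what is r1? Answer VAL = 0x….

VAL = 0x84

0: ✓ CMP  NZCV=0000
1: · SUBCS
2: · SUBVS
3: ✓ CMP  NZCV=1000
4: ✓ MOVLE  r0←0x7d
5: · ADDCS
6: ✓ CMP  NZCV=1000
7: ✓ MOVLT  r2←0xa4
8: ✓ ADDLS  r1←0x84
9: ✓ ADDMI  r0←0xc3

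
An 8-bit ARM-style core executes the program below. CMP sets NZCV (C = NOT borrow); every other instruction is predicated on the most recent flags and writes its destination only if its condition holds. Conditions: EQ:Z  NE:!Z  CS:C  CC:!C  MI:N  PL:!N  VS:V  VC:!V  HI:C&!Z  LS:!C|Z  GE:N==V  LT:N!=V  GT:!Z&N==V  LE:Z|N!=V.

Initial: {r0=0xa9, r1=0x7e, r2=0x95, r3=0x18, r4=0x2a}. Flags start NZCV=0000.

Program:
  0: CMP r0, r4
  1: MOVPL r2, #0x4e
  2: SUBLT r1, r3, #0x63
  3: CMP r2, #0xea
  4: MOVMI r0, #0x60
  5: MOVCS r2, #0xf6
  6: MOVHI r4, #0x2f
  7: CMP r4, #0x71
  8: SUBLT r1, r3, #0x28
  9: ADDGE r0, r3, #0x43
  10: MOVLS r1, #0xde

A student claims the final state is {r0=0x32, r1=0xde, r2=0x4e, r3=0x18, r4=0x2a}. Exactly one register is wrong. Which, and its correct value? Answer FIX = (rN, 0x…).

0: ✓ CMP  NZCV=0011
1: ✓ MOVPL  r2←0x4e
2: ✓ SUBLT  r1←0xb5
3: ✓ CMP  NZCV=0000
4: · MOVMI
5: · MOVCS
6: · MOVHI
7: ✓ CMP  NZCV=1000
8: ✓ SUBLT  r1←0xf0
9: · ADDGE
10: ✓ MOVLS  r1←0xde

FIX = (r0, 0xa9)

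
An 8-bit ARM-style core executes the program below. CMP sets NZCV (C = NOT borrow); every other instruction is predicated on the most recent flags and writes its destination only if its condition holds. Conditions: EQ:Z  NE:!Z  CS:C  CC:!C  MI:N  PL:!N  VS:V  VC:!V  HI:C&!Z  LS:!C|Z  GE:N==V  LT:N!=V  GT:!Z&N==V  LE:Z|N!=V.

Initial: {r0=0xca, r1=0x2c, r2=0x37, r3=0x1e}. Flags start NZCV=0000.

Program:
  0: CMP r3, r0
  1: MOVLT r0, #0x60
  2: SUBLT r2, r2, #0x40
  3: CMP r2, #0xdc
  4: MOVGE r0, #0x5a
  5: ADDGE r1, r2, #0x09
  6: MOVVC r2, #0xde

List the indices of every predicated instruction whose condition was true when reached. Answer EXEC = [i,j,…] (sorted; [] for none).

0: ✓ CMP  NZCV=0000
1: · MOVLT
2: · SUBLT
3: ✓ CMP  NZCV=0000
4: ✓ MOVGE  r0←0x5a
5: ✓ ADDGE  r1←0x40
6: ✓ MOVVC  r2←0xde

EXEC = [4,5,6]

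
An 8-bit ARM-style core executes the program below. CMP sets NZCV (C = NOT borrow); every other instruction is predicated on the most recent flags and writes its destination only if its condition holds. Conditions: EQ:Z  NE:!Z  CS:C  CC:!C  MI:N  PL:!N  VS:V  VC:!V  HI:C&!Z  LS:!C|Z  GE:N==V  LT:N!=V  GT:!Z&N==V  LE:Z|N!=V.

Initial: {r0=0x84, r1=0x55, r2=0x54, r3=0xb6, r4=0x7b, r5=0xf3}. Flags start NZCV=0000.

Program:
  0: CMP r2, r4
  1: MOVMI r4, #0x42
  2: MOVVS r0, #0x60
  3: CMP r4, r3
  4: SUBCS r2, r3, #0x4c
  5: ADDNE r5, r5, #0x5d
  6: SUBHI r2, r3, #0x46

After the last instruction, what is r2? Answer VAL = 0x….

VAL = 0x54

[0] flags=1000 → (cmp)
[1] flags=1000 MI?T → r4=0x42
[2] flags=1000 VS?F → skip
[3] flags=1001 → (cmp)
[4] flags=1001 CS?F → skip
[5] flags=1001 NE?T → r5=0x50
[6] flags=1001 HI?F → skip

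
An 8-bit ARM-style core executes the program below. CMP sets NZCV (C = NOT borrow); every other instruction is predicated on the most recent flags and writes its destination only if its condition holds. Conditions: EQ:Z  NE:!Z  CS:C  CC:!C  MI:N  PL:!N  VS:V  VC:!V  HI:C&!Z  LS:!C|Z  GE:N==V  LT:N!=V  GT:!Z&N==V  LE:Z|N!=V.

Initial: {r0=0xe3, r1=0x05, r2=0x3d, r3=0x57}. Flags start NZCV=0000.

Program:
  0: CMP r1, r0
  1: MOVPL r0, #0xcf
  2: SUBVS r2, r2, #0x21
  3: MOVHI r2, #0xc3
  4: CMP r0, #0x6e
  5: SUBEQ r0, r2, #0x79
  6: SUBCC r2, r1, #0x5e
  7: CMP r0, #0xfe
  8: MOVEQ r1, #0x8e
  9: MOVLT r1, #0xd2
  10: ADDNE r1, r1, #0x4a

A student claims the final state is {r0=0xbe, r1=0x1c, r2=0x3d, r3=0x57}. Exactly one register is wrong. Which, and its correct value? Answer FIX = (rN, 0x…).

FIX = (r0, 0xcf)

[0] flags=0000 → (cmp)
[1] flags=0000 PL?T → r0=0xcf
[2] flags=0000 VS?F → skip
[3] flags=0000 HI?F → skip
[4] flags=0011 → (cmp)
[5] flags=0011 EQ?F → skip
[6] flags=0011 CC?F → skip
[7] flags=1000 → (cmp)
[8] flags=1000 EQ?F → skip
[9] flags=1000 LT?T → r1=0xd2
[10] flags=1000 NE?T → r1=0x1c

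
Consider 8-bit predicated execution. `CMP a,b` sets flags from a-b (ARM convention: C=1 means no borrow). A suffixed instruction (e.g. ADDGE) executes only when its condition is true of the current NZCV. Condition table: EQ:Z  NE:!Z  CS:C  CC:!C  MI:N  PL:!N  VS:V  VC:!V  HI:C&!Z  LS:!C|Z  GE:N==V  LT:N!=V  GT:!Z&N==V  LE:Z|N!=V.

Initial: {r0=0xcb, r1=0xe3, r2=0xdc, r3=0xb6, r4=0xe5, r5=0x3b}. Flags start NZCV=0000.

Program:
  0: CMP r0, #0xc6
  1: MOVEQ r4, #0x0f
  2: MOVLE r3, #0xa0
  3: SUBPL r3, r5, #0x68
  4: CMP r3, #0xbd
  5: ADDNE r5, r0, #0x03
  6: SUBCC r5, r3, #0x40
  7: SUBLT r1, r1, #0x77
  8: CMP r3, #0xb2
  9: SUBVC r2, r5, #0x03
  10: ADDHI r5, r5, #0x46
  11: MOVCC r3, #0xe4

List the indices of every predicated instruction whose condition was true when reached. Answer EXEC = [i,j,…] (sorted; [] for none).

[0] flags=0010 → (cmp)
[1] flags=0010 EQ?F → skip
[2] flags=0010 LE?F → skip
[3] flags=0010 PL?T → r3=0xd3
[4] flags=0010 → (cmp)
[5] flags=0010 NE?T → r5=0xce
[6] flags=0010 CC?F → skip
[7] flags=0010 LT?F → skip
[8] flags=0010 → (cmp)
[9] flags=0010 VC?T → r2=0xcb
[10] flags=0010 HI?T → r5=0x14
[11] flags=0010 CC?F → skip

EXEC = [3,5,9,10]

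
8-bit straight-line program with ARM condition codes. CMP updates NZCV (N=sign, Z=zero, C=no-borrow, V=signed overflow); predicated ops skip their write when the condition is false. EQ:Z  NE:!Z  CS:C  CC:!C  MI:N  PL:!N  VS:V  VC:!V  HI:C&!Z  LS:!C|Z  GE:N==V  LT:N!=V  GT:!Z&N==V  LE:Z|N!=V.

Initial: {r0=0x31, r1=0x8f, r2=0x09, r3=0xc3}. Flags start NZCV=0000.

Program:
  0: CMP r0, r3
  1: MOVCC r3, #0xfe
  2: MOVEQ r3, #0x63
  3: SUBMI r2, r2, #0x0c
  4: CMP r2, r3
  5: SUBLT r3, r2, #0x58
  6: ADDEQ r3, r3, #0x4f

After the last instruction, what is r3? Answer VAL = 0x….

[0] flags=0000 → (cmp)
[1] flags=0000 CC?T → r3=0xfe
[2] flags=0000 EQ?F → skip
[3] flags=0000 MI?F → skip
[4] flags=0000 → (cmp)
[5] flags=0000 LT?F → skip
[6] flags=0000 EQ?F → skip

VAL = 0xfe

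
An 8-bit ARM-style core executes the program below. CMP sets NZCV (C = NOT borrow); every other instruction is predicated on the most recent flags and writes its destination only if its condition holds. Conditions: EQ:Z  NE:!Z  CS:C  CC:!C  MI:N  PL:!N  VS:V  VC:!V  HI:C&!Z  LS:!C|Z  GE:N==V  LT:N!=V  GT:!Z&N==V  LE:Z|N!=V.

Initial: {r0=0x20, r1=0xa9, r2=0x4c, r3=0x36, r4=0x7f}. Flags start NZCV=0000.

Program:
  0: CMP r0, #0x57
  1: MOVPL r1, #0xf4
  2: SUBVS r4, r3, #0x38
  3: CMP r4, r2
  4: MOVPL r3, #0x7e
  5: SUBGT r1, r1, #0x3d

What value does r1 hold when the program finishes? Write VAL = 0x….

0: ✓ CMP  NZCV=1000
1: · MOVPL
2: · SUBVS
3: ✓ CMP  NZCV=0010
4: ✓ MOVPL  r3←0x7e
5: ✓ SUBGT  r1←0x6c

VAL = 0x6c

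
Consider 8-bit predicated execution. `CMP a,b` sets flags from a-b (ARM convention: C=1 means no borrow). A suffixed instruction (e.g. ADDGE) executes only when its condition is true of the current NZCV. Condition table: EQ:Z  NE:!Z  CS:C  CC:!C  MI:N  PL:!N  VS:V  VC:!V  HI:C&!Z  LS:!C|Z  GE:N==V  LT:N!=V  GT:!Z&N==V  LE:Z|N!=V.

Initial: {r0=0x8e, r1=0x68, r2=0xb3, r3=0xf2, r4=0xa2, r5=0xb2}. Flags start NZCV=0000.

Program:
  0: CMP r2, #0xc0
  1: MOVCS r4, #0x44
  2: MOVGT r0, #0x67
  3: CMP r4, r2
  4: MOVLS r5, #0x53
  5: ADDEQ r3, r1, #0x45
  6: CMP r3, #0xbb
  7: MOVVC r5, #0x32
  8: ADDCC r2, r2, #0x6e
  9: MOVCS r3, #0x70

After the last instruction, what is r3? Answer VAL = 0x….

0: ✓ CMP  NZCV=1000
1: · MOVCS
2: · MOVGT
3: ✓ CMP  NZCV=1000
4: ✓ MOVLS  r5←0x53
5: · ADDEQ
6: ✓ CMP  NZCV=0010
7: ✓ MOVVC  r5←0x32
8: · ADDCC
9: ✓ MOVCS  r3←0x70

VAL = 0x70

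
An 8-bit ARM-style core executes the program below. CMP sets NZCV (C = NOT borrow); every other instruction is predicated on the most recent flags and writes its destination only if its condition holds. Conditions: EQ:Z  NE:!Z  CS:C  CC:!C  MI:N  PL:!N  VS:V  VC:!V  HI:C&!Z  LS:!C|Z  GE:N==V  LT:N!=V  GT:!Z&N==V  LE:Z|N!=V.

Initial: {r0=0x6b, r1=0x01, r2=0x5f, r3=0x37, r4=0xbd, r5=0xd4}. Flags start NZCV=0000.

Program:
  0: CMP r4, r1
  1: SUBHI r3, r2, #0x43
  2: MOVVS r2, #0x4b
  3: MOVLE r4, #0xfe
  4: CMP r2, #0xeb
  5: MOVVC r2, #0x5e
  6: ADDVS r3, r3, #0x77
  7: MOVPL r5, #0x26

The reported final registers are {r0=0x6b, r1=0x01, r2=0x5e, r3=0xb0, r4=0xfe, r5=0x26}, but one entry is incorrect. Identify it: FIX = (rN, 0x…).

0: ✓ CMP  NZCV=1010
1: ✓ SUBHI  r3←0x1c
2: · MOVVS
3: ✓ MOVLE  r4←0xfe
4: ✓ CMP  NZCV=0000
5: ✓ MOVVC  r2←0x5e
6: · ADDVS
7: ✓ MOVPL  r5←0x26

FIX = (r3, 0x1c)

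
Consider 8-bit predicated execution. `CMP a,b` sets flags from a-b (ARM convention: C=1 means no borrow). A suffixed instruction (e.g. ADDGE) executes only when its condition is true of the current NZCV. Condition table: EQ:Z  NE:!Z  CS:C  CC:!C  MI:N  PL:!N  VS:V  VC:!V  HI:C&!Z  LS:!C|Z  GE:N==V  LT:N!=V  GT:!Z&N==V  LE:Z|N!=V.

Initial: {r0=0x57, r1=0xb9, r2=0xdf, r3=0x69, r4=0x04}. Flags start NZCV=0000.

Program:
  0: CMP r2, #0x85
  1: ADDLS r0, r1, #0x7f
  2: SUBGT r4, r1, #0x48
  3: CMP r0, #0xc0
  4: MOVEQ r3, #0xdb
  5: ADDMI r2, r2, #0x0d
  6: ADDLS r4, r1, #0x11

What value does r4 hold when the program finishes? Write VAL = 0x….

0: ✓ CMP  NZCV=0010
1: · ADDLS
2: ✓ SUBGT  r4←0x71
3: ✓ CMP  NZCV=1001
4: · MOVEQ
5: ✓ ADDMI  r2←0xec
6: ✓ ADDLS  r4←0xca

VAL = 0xca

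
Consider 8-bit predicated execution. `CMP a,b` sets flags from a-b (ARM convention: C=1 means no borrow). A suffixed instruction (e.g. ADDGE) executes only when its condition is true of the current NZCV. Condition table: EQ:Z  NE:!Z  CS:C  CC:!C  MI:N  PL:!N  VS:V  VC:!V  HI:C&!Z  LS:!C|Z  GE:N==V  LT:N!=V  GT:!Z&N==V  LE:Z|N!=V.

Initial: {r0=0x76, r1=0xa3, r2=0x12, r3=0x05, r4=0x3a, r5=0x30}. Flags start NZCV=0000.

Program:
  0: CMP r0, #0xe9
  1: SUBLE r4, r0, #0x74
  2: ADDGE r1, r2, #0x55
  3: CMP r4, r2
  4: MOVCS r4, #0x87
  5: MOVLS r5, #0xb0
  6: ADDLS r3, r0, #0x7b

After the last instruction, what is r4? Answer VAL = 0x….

VAL = 0x87

0: ✓ CMP  NZCV=1001
1: · SUBLE
2: ✓ ADDGE  r1←0x67
3: ✓ CMP  NZCV=0010
4: ✓ MOVCS  r4←0x87
5: · MOVLS
6: · ADDLS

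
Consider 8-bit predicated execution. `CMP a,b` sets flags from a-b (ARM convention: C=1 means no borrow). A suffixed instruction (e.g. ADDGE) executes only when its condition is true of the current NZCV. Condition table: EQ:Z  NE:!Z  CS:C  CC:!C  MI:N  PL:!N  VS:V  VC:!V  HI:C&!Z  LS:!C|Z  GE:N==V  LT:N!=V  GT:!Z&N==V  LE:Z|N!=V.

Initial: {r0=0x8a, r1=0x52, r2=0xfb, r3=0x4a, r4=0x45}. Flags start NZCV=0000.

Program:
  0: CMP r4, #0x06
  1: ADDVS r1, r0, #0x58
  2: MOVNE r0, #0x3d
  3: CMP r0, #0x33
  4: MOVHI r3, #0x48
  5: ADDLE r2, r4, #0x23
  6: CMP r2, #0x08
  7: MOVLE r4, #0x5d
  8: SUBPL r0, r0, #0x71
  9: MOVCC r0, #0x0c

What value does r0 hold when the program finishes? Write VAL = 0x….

VAL = 0x3d

[0] flags=0010 → (cmp)
[1] flags=0010 VS?F → skip
[2] flags=0010 NE?T → r0=0x3d
[3] flags=0010 → (cmp)
[4] flags=0010 HI?T → r3=0x48
[5] flags=0010 LE?F → skip
[6] flags=1010 → (cmp)
[7] flags=1010 LE?T → r4=0x5d
[8] flags=1010 PL?F → skip
[9] flags=1010 CC?F → skip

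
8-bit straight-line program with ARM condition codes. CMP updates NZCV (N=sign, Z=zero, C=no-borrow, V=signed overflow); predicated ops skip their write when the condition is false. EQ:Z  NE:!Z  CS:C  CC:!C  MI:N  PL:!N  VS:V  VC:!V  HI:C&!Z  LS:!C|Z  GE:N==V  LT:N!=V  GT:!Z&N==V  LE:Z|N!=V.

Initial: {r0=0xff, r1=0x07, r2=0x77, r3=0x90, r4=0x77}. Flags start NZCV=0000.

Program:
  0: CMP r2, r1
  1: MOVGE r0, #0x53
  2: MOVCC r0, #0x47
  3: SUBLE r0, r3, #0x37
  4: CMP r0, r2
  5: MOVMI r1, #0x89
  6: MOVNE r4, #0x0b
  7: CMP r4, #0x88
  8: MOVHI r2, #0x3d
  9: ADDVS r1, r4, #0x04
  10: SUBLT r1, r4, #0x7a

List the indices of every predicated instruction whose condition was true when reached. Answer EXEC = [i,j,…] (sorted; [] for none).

EXEC = [1,5,6,9]

[0] flags=0010 → (cmp)
[1] flags=0010 GE?T → r0=0x53
[2] flags=0010 CC?F → skip
[3] flags=0010 LE?F → skip
[4] flags=1000 → (cmp)
[5] flags=1000 MI?T → r1=0x89
[6] flags=1000 NE?T → r4=0x0b
[7] flags=1001 → (cmp)
[8] flags=1001 HI?F → skip
[9] flags=1001 VS?T → r1=0x0f
[10] flags=1001 LT?F → skip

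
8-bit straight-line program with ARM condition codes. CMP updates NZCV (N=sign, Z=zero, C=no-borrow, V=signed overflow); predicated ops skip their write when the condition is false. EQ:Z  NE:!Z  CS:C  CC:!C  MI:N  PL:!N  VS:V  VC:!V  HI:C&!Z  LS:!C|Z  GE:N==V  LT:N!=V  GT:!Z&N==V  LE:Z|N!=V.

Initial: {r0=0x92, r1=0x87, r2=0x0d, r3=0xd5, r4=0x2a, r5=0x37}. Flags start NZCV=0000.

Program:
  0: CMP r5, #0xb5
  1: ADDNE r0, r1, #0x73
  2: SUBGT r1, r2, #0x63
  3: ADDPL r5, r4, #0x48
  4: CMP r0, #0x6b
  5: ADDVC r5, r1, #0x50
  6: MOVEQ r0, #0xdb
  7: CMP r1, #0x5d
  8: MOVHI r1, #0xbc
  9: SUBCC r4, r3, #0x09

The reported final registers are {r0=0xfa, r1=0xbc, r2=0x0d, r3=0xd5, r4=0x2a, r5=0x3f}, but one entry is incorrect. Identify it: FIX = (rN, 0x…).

FIX = (r5, 0xfa)

0: ✓ CMP  NZCV=1001
1: ✓ ADDNE  r0←0xfa
2: ✓ SUBGT  r1←0xaa
3: · ADDPL
4: ✓ CMP  NZCV=1010
5: ✓ ADDVC  r5←0xfa
6: · MOVEQ
7: ✓ CMP  NZCV=0011
8: ✓ MOVHI  r1←0xbc
9: · SUBCC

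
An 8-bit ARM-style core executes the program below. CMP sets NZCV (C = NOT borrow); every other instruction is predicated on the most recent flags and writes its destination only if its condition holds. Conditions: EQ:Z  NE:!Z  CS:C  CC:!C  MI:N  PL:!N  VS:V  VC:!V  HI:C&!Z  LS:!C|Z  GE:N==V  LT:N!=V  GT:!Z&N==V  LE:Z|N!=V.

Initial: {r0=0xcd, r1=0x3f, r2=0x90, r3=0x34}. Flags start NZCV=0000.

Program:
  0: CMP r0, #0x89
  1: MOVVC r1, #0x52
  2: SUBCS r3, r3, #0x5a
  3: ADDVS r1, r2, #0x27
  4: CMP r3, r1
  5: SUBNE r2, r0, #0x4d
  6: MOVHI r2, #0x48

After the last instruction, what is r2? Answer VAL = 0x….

VAL = 0x48

[0] flags=0010 → (cmp)
[1] flags=0010 VC?T → r1=0x52
[2] flags=0010 CS?T → r3=0xda
[3] flags=0010 VS?F → skip
[4] flags=1010 → (cmp)
[5] flags=1010 NE?T → r2=0x80
[6] flags=1010 HI?T → r2=0x48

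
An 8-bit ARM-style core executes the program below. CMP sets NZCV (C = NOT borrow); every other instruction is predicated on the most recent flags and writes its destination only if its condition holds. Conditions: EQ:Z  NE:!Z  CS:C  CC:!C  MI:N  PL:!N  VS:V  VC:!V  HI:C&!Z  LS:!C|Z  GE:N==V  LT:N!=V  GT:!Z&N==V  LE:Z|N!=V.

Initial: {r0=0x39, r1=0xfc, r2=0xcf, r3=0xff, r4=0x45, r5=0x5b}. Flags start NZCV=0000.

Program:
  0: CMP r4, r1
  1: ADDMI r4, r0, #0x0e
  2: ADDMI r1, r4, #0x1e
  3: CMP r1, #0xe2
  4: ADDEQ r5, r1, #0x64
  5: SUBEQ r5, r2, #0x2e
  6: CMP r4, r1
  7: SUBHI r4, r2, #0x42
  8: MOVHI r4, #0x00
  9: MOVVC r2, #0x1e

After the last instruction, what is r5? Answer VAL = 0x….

[0] flags=0000 → (cmp)
[1] flags=0000 MI?F → skip
[2] flags=0000 MI?F → skip
[3] flags=0010 → (cmp)
[4] flags=0010 EQ?F → skip
[5] flags=0010 EQ?F → skip
[6] flags=0000 → (cmp)
[7] flags=0000 HI?F → skip
[8] flags=0000 HI?F → skip
[9] flags=0000 VC?T → r2=0x1e

VAL = 0x5b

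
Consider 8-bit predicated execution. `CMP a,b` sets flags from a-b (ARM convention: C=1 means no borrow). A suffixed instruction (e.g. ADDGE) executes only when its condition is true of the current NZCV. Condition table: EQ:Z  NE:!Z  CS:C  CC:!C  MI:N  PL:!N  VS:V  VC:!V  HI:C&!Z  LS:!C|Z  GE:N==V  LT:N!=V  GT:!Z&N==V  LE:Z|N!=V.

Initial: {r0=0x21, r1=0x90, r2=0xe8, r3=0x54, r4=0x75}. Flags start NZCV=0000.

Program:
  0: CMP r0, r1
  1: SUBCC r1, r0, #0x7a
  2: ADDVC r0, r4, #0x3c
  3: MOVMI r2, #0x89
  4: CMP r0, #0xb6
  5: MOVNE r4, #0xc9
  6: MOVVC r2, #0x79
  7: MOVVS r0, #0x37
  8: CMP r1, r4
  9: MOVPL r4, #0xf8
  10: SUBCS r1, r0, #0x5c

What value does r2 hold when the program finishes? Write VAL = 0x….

0: ✓ CMP  NZCV=1001
1: ✓ SUBCC  r1←0xa7
2: · ADDVC
3: ✓ MOVMI  r2←0x89
4: ✓ CMP  NZCV=0000
5: ✓ MOVNE  r4←0xc9
6: ✓ MOVVC  r2←0x79
7: · MOVVS
8: ✓ CMP  NZCV=1000
9: · MOVPL
10: · SUBCS

VAL = 0x79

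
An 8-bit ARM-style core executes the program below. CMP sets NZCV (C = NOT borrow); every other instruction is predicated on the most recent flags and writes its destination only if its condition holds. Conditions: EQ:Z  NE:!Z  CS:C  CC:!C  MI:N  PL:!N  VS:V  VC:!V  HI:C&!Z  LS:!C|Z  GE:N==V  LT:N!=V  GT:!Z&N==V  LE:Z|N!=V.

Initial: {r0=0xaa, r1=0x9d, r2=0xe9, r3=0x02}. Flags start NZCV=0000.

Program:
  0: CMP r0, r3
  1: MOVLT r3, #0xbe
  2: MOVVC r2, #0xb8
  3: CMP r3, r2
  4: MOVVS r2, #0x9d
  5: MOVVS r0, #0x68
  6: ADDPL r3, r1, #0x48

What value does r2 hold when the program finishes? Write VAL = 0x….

0: ✓ CMP  NZCV=1010
1: ✓ MOVLT  r3←0xbe
2: ✓ MOVVC  r2←0xb8
3: ✓ CMP  NZCV=0010
4: · MOVVS
5: · MOVVS
6: ✓ ADDPL  r3←0xe5

VAL = 0xb8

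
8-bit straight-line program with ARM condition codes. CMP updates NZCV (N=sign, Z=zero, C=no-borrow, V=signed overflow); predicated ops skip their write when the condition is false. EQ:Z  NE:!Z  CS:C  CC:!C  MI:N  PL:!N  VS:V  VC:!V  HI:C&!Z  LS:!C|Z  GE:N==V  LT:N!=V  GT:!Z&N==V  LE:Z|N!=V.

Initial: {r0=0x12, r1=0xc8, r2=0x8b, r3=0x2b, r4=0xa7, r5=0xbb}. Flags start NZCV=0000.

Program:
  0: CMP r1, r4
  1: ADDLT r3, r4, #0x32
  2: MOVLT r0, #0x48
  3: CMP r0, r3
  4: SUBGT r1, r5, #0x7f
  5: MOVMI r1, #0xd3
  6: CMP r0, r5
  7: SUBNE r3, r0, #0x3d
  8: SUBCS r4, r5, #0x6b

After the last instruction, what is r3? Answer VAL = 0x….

VAL = 0xd5

0: ✓ CMP  NZCV=0010
1: · ADDLT
2: · MOVLT
3: ✓ CMP  NZCV=1000
4: · SUBGT
5: ✓ MOVMI  r1←0xd3
6: ✓ CMP  NZCV=0000
7: ✓ SUBNE  r3←0xd5
8: · SUBCS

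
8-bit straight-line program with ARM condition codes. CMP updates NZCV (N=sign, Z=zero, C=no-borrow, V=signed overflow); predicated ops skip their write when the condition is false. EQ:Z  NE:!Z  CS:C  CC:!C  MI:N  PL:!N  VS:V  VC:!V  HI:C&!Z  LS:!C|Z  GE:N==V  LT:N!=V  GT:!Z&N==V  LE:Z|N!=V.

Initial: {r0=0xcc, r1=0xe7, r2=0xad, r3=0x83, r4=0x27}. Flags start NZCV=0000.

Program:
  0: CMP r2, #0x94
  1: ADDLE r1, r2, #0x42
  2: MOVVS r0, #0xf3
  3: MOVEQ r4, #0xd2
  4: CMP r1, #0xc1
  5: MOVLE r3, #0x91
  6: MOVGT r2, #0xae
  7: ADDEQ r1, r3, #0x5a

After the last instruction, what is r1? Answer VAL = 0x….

VAL = 0xe7

[0] flags=0010 → (cmp)
[1] flags=0010 LE?F → skip
[2] flags=0010 VS?F → skip
[3] flags=0010 EQ?F → skip
[4] flags=0010 → (cmp)
[5] flags=0010 LE?F → skip
[6] flags=0010 GT?T → r2=0xae
[7] flags=0010 EQ?F → skip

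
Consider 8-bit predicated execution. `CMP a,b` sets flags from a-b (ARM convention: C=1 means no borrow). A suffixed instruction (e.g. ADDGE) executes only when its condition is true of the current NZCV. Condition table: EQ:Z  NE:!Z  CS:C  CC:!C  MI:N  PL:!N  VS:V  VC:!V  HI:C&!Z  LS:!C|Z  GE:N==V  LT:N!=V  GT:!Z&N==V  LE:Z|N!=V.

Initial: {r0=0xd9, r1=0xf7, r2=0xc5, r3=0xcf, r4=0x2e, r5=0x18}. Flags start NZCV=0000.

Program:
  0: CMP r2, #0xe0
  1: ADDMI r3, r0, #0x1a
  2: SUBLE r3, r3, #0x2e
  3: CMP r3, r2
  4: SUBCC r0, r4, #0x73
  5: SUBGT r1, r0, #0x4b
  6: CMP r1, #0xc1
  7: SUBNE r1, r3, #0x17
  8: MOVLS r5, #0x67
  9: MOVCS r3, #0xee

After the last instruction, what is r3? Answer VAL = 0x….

0: ✓ CMP  NZCV=1000
1: ✓ ADDMI  r3←0xf3
2: ✓ SUBLE  r3←0xc5
3: ✓ CMP  NZCV=0110
4: · SUBCC
5: · SUBGT
6: ✓ CMP  NZCV=0010
7: ✓ SUBNE  r1←0xae
8: · MOVLS
9: ✓ MOVCS  r3←0xee

VAL = 0xee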